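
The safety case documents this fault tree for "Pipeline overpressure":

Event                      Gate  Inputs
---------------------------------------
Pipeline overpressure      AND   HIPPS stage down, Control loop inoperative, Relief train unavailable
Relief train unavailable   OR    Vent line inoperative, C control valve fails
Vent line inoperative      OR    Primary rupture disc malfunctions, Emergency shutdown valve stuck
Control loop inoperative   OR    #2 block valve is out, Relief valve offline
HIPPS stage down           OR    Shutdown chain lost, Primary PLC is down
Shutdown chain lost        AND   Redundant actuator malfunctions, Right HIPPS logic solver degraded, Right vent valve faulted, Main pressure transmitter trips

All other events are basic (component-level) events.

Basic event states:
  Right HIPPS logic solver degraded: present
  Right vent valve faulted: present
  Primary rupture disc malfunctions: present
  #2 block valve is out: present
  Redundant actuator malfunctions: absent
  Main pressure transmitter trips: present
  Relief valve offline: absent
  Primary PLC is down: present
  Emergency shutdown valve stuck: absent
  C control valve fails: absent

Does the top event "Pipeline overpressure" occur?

Shutdown chain lost [AND]: Redundant actuator malfunctions=not, Right HIPPS logic solver degraded=occurs, Right vent valve faulted=occurs, Main pressure transmitter trips=occurs → not all inputs occur → does not occur.
HIPPS stage down [OR]: Shutdown chain lost=not, Primary PLC is down=occurs → at least one input occurs → occurs.
Control loop inoperative [OR]: #2 block valve is out=occurs, Relief valve offline=not → at least one input occurs → occurs.
Vent line inoperative [OR]: Primary rupture disc malfunctions=occurs, Emergency shutdown valve stuck=not → at least one input occurs → occurs.
Relief train unavailable [OR]: Vent line inoperative=occurs, C control valve fails=not → at least one input occurs → occurs.
Pipeline overpressure [AND]: HIPPS stage down=occurs, Control loop inoperative=occurs, Relief train unavailable=occurs → all inputs occur → occurs.

Yes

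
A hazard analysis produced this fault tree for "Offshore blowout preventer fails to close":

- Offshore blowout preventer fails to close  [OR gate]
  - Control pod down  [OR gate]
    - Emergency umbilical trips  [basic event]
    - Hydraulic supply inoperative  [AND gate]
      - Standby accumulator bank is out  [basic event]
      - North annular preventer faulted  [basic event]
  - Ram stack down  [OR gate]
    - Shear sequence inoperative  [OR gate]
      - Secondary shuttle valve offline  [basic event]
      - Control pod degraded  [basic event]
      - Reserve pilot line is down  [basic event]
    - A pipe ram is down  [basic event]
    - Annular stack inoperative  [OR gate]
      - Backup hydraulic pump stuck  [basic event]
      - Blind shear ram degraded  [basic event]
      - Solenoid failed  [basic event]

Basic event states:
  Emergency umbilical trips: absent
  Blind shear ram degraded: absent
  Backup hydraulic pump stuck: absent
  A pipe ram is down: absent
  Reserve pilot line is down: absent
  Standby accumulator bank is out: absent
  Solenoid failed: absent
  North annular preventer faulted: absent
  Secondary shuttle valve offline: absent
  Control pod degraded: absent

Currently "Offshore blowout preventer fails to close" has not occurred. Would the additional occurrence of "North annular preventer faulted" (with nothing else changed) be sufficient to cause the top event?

Counterfactual: set "North annular preventer faulted" to occurred.
Hydraulic supply inoperative [AND]: Standby accumulator bank is out=not, North annular preventer faulted=occurs → not all inputs occur → does not occur.
Control pod down [OR]: Emergency umbilical trips=not, Hydraulic supply inoperative=not → no input occurs → does not occur.
Shear sequence inoperative [OR]: Secondary shuttle valve offline=not, Control pod degraded=not, Reserve pilot line is down=not → no input occurs → does not occur.
Annular stack inoperative [OR]: Backup hydraulic pump stuck=not, Blind shear ram degraded=not, Solenoid failed=not → no input occurs → does not occur.
Ram stack down [OR]: Shear sequence inoperative=not, A pipe ram is down=not, Annular stack inoperative=not → no input occurs → does not occur.
Offshore blowout preventer fails to close [OR]: Control pod down=not, Ram stack down=not → no input occurs → does not occur.

No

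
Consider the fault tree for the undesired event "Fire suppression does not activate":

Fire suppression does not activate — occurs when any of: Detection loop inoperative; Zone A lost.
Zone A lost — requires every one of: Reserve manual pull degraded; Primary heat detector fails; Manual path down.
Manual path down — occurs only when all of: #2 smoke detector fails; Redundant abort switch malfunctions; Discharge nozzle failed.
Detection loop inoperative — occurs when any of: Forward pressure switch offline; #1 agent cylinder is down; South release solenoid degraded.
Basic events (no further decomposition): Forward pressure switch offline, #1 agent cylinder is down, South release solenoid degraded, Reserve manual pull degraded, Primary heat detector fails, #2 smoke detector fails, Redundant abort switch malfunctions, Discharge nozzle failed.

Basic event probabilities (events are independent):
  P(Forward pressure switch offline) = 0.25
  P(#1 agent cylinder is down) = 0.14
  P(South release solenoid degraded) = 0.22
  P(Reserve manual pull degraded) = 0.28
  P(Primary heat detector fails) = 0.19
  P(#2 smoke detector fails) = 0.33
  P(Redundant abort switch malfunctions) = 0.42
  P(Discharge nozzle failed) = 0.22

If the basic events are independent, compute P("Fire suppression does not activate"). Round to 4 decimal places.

0.4977

P(Detection loop inoperative) [OR] = 1 − (1−0.25) × (1−0.14) × (1−0.22) = 0.496900
P(Manual path down) [AND] = 0.33 × 0.42 × 0.22 = 0.030492
P(Zone A lost) [AND] = 0.28 × 0.19 × 0.030492 = 0.001622
P(Fire suppression does not activate) [OR] = 1 − (1−0.496900) × (1−0.001622) = 0.497716
Rounded to 4 decimal places: P(Fire suppression does not activate) ≈ 0.4977.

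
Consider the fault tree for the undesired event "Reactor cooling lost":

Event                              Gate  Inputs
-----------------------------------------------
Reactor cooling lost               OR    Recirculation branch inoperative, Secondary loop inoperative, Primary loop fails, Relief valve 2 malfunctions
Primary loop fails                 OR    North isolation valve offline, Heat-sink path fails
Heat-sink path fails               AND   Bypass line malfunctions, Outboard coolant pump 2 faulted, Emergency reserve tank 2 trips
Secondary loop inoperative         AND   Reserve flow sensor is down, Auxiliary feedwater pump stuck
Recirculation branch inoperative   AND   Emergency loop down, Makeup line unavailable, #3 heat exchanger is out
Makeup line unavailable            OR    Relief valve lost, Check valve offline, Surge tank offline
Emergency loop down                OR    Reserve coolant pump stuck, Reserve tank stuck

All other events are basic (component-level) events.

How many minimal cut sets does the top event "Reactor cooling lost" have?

10

Emergency loop down [OR]: union of children's cut sets → 2 cut set(s).
Makeup line unavailable [OR]: union of children's cut sets → 3 cut set(s).
Recirculation branch inoperative [AND]: one cut set from each child combined → 2 × 3 × 1 = 6 cut set(s).
Secondary loop inoperative [AND]: one cut set from each child combined → 1 × 1 = 1 cut set(s).
Heat-sink path fails [AND]: one cut set from each child combined → 1 × 1 × 1 = 1 cut set(s).
Primary loop fails [OR]: union of children's cut sets → 2 cut set(s).
Reactor cooling lost [OR]: union of children's cut sets → 10 cut set(s).
Minimal cut sets: {#3 heat exchanger is out, Relief valve lost, Reserve coolant pump stuck}; {#3 heat exchanger is out, Check valve offline, Reserve coolant pump stuck}; {#3 heat exchanger is out, Reserve coolant pump stuck, Surge tank offline}; {#3 heat exchanger is out, Relief valve lost, Reserve tank stuck}; {#3 heat exchanger is out, Check valve offline, Reserve tank stuck}; {#3 heat exchanger is out, Reserve tank stuck, Surge tank offline}; {Auxiliary feedwater pump stuck, Reserve flow sensor is down}; {North isolation valve offline}; {Bypass line malfunctions, Emergency reserve tank 2 trips, Outboard coolant pump 2 faulted}; {Relief valve 2 malfunctions}.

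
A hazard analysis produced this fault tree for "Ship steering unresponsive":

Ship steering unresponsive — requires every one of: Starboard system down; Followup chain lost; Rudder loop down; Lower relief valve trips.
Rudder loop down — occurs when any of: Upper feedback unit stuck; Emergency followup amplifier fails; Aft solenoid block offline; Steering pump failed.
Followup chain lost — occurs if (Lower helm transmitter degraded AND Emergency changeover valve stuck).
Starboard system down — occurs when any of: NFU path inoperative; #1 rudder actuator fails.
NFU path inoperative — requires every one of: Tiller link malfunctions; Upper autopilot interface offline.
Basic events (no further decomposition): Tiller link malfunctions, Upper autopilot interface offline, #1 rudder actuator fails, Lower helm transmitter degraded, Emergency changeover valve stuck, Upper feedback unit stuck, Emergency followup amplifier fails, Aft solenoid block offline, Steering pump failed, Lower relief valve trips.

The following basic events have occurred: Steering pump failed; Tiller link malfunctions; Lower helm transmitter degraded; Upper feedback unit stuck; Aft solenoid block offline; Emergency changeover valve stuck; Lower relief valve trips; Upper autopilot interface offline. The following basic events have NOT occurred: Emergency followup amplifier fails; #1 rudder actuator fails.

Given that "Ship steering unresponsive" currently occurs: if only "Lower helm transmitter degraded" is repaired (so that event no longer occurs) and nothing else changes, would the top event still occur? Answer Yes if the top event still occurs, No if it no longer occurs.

Counterfactual: set "Lower helm transmitter degraded" to not occurred.
NFU path inoperative [AND]: Tiller link malfunctions=occurs, Upper autopilot interface offline=occurs → all inputs occur → occurs.
Starboard system down [OR]: NFU path inoperative=occurs, #1 rudder actuator fails=not → at least one input occurs → occurs.
Followup chain lost [AND]: Lower helm transmitter degraded=not, Emergency changeover valve stuck=occurs → not all inputs occur → does not occur.
Rudder loop down [OR]: Upper feedback unit stuck=occurs, Emergency followup amplifier fails=not, Aft solenoid block offline=occurs, Steering pump failed=occurs → at least one input occurs → occurs.
Ship steering unresponsive [AND]: Starboard system down=occurs, Followup chain lost=not, Rudder loop down=occurs, Lower relief valve trips=occurs → not all inputs occur → does not occur.

No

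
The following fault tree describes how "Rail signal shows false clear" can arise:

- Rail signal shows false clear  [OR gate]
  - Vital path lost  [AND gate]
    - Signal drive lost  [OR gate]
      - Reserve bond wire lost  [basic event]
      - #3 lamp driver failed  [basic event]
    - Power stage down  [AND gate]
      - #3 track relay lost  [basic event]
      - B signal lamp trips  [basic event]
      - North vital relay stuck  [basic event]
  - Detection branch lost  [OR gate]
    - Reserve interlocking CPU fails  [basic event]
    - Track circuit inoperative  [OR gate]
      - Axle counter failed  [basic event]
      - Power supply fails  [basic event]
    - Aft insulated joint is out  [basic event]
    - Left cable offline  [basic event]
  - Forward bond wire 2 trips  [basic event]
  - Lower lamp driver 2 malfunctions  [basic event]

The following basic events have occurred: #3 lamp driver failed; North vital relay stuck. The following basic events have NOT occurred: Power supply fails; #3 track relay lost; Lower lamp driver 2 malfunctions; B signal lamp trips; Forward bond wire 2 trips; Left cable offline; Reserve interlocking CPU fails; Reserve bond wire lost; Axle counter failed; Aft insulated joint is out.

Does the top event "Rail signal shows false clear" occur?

No

Signal drive lost [OR]: Reserve bond wire lost=not, #3 lamp driver failed=occurs → at least one input occurs → occurs.
Power stage down [AND]: #3 track relay lost=not, B signal lamp trips=not, North vital relay stuck=occurs → not all inputs occur → does not occur.
Vital path lost [AND]: Signal drive lost=occurs, Power stage down=not → not all inputs occur → does not occur.
Track circuit inoperative [OR]: Axle counter failed=not, Power supply fails=not → no input occurs → does not occur.
Detection branch lost [OR]: Reserve interlocking CPU fails=not, Track circuit inoperative=not, Aft insulated joint is out=not, Left cable offline=not → no input occurs → does not occur.
Rail signal shows false clear [OR]: Vital path lost=not, Detection branch lost=not, Forward bond wire 2 trips=not, Lower lamp driver 2 malfunctions=not → no input occurs → does not occur.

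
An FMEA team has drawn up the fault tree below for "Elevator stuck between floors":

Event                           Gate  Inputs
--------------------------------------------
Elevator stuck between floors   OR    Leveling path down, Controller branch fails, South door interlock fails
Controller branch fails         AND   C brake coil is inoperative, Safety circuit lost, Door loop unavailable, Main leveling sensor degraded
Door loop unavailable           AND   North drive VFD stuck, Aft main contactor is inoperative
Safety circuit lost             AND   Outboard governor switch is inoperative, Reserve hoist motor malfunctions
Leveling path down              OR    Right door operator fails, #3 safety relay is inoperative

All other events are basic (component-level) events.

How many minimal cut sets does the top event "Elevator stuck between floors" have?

4

Leveling path down [OR]: union of children's cut sets → 2 cut set(s).
Safety circuit lost [AND]: one cut set from each child combined → 1 × 1 = 1 cut set(s).
Door loop unavailable [AND]: one cut set from each child combined → 1 × 1 = 1 cut set(s).
Controller branch fails [AND]: one cut set from each child combined → 1 × 1 × 1 × 1 = 1 cut set(s).
Elevator stuck between floors [OR]: union of children's cut sets → 4 cut set(s).
Minimal cut sets: {Right door operator fails}; {#3 safety relay is inoperative}; {Aft main contactor is inoperative, C brake coil is inoperative, Main leveling sensor degraded, North drive VFD stuck, Outboard governor switch is inoperative, Reserve hoist motor malfunctions}; {South door interlock fails}.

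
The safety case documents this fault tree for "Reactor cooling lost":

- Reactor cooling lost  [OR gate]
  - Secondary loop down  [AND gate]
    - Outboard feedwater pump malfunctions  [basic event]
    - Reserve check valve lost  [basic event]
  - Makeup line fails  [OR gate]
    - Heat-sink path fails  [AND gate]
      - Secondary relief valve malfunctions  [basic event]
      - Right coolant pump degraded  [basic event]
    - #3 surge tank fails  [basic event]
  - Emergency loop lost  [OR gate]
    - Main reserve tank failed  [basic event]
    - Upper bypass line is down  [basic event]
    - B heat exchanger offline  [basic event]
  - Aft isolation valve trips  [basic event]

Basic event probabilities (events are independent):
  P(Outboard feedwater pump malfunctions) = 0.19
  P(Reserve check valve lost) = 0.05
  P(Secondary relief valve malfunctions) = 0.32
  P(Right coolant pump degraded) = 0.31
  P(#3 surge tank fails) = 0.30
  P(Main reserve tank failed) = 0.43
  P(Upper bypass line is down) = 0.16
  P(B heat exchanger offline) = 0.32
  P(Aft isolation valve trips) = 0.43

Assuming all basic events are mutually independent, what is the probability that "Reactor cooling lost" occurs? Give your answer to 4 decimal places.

P(Secondary loop down) [AND] = 0.19 × 0.05 = 0.009500
P(Heat-sink path fails) [AND] = 0.32 × 0.31 = 0.099200
P(Makeup line fails) [OR] = 1 − (1−0.099200) × (1−0.30) = 0.369440
P(Emergency loop lost) [OR] = 1 − (1−0.43) × (1−0.16) × (1−0.32) = 0.674416
P(Reactor cooling lost) [OR] = 1 − (1−0.009500) × (1−0.369440) × (1−0.674416) × (1−0.43) = 0.884091
Rounded to 4 decimal places: P(Reactor cooling lost) ≈ 0.8841.

0.8841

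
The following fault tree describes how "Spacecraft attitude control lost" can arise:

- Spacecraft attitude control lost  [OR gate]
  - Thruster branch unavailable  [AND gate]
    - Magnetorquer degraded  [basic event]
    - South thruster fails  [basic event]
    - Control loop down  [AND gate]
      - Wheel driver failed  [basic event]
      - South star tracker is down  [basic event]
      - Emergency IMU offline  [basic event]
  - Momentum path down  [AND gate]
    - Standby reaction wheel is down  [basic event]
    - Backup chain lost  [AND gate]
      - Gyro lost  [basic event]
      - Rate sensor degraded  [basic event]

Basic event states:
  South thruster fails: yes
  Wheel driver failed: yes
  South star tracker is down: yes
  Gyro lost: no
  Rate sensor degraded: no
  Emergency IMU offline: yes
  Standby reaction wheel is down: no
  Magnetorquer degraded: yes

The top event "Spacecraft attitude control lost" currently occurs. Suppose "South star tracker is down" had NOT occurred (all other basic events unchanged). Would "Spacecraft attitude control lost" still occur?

No

Counterfactual: set "South star tracker is down" to not occurred.
Control loop down [AND]: Wheel driver failed=occurs, South star tracker is down=not, Emergency IMU offline=occurs → not all inputs occur → does not occur.
Thruster branch unavailable [AND]: Magnetorquer degraded=occurs, South thruster fails=occurs, Control loop down=not → not all inputs occur → does not occur.
Backup chain lost [AND]: Gyro lost=not, Rate sensor degraded=not → not all inputs occur → does not occur.
Momentum path down [AND]: Standby reaction wheel is down=not, Backup chain lost=not → not all inputs occur → does not occur.
Spacecraft attitude control lost [OR]: Thruster branch unavailable=not, Momentum path down=not → no input occurs → does not occur.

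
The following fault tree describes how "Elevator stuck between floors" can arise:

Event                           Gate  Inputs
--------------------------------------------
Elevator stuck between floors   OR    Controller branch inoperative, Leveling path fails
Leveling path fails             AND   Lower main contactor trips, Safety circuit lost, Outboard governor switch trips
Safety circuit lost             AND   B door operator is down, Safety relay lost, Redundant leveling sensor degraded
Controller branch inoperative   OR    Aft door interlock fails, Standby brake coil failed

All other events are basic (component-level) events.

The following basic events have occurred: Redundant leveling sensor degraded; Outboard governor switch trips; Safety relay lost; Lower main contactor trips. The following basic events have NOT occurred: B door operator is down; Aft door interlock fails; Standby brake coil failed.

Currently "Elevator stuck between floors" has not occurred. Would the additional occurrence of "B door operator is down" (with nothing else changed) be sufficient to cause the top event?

Counterfactual: set "B door operator is down" to occurred.
Controller branch inoperative [OR]: Aft door interlock fails=not, Standby brake coil failed=not → no input occurs → does not occur.
Safety circuit lost [AND]: B door operator is down=occurs, Safety relay lost=occurs, Redundant leveling sensor degraded=occurs → all inputs occur → occurs.
Leveling path fails [AND]: Lower main contactor trips=occurs, Safety circuit lost=occurs, Outboard governor switch trips=occurs → all inputs occur → occurs.
Elevator stuck between floors [OR]: Controller branch inoperative=not, Leveling path fails=occurs → at least one input occurs → occurs.

Yes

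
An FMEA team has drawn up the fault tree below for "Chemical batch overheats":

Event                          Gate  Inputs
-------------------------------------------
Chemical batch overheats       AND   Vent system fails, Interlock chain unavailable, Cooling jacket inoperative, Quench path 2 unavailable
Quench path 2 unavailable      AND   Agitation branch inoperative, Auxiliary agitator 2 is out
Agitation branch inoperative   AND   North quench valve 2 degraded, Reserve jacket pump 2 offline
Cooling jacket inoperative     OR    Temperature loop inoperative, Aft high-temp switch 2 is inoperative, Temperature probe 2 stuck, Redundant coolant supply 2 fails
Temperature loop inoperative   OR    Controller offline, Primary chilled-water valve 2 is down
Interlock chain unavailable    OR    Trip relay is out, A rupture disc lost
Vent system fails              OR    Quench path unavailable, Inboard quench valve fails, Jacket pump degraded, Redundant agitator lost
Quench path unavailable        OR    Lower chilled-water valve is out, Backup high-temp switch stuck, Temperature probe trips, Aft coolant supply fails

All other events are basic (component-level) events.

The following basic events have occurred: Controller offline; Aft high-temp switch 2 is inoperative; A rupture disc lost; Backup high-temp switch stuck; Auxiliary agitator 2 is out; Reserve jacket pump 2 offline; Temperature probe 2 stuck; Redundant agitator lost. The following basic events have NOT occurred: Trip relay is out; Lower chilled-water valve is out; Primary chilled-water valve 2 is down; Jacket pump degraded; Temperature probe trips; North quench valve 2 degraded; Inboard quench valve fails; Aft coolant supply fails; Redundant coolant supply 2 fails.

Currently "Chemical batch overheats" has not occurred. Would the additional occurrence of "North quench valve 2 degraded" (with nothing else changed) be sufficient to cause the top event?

Yes

Counterfactual: set "North quench valve 2 degraded" to occurred.
Quench path unavailable [OR]: Lower chilled-water valve is out=not, Backup high-temp switch stuck=occurs, Temperature probe trips=not, Aft coolant supply fails=not → at least one input occurs → occurs.
Vent system fails [OR]: Quench path unavailable=occurs, Inboard quench valve fails=not, Jacket pump degraded=not, Redundant agitator lost=occurs → at least one input occurs → occurs.
Interlock chain unavailable [OR]: Trip relay is out=not, A rupture disc lost=occurs → at least one input occurs → occurs.
Temperature loop inoperative [OR]: Controller offline=occurs, Primary chilled-water valve 2 is down=not → at least one input occurs → occurs.
Cooling jacket inoperative [OR]: Temperature loop inoperative=occurs, Aft high-temp switch 2 is inoperative=occurs, Temperature probe 2 stuck=occurs, Redundant coolant supply 2 fails=not → at least one input occurs → occurs.
Agitation branch inoperative [AND]: North quench valve 2 degraded=occurs, Reserve jacket pump 2 offline=occurs → all inputs occur → occurs.
Quench path 2 unavailable [AND]: Agitation branch inoperative=occurs, Auxiliary agitator 2 is out=occurs → all inputs occur → occurs.
Chemical batch overheats [AND]: Vent system fails=occurs, Interlock chain unavailable=occurs, Cooling jacket inoperative=occurs, Quench path 2 unavailable=occurs → all inputs occur → occurs.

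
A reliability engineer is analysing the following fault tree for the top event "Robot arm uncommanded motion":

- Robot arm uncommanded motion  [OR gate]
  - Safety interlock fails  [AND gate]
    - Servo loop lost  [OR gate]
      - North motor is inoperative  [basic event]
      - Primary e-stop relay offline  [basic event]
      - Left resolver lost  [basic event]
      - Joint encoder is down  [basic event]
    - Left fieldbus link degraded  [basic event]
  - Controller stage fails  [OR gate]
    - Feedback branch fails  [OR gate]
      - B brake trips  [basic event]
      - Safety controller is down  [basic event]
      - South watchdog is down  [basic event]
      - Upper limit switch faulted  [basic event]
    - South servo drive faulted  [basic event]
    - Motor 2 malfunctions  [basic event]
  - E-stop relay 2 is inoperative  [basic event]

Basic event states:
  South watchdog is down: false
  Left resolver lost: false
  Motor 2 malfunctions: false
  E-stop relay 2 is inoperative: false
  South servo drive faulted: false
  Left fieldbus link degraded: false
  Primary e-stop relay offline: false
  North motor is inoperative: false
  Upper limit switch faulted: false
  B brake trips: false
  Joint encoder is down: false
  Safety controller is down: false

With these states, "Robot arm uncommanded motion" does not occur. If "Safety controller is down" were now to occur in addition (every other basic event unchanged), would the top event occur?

Yes

Counterfactual: set "Safety controller is down" to occurred.
Servo loop lost [OR]: North motor is inoperative=not, Primary e-stop relay offline=not, Left resolver lost=not, Joint encoder is down=not → no input occurs → does not occur.
Safety interlock fails [AND]: Servo loop lost=not, Left fieldbus link degraded=not → not all inputs occur → does not occur.
Feedback branch fails [OR]: B brake trips=not, Safety controller is down=occurs, South watchdog is down=not, Upper limit switch faulted=not → at least one input occurs → occurs.
Controller stage fails [OR]: Feedback branch fails=occurs, South servo drive faulted=not, Motor 2 malfunctions=not → at least one input occurs → occurs.
Robot arm uncommanded motion [OR]: Safety interlock fails=not, Controller stage fails=occurs, E-stop relay 2 is inoperative=not → at least one input occurs → occurs.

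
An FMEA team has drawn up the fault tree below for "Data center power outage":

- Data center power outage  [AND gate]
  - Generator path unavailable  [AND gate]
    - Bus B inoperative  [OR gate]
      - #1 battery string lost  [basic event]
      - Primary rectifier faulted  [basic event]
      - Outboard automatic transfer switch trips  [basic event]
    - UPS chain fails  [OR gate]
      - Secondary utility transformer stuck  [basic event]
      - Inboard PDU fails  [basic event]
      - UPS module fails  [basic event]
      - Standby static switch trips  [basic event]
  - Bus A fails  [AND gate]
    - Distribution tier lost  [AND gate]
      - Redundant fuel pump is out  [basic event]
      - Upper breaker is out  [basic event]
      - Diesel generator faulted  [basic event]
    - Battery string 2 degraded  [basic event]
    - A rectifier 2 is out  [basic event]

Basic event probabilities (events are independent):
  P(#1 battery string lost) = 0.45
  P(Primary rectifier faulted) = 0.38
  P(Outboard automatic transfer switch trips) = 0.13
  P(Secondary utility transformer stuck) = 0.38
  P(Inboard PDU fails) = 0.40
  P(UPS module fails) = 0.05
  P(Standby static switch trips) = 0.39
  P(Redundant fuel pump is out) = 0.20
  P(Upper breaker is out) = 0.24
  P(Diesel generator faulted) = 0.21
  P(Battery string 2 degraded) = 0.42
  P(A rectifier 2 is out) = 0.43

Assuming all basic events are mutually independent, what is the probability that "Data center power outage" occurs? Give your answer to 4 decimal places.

P(Bus B inoperative) [OR] = 1 − (1−0.45) × (1−0.38) × (1−0.13) = 0.703330
P(UPS chain fails) [OR] = 1 − (1−0.38) × (1−0.40) × (1−0.05) × (1−0.39) = 0.784426
P(Generator path unavailable) [AND] = 0.703330 × 0.784426 = 0.551710
P(Distribution tier lost) [AND] = 0.20 × 0.24 × 0.21 = 0.010080
P(Bus A fails) [AND] = 0.010080 × 0.42 × 0.43 = 0.001820
P(Data center power outage) [AND] = 0.551710 × 0.001820 = 0.001004
Rounded to 4 decimal places: P(Data center power outage) ≈ 0.0010.

0.0010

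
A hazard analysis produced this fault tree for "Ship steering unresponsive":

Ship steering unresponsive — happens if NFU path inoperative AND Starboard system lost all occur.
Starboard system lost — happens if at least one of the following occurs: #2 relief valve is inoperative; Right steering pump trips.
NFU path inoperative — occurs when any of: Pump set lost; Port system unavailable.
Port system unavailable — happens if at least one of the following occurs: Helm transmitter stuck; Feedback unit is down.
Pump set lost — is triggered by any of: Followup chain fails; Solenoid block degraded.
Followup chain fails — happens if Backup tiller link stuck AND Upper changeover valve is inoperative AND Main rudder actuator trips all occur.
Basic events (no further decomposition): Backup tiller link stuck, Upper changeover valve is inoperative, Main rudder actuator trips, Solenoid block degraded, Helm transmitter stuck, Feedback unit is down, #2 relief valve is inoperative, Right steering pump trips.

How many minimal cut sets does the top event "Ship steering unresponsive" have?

Followup chain fails [AND]: one cut set from each child combined → 1 × 1 × 1 = 1 cut set(s).
Pump set lost [OR]: union of children's cut sets → 2 cut set(s).
Port system unavailable [OR]: union of children's cut sets → 2 cut set(s).
NFU path inoperative [OR]: union of children's cut sets → 4 cut set(s).
Starboard system lost [OR]: union of children's cut sets → 2 cut set(s).
Ship steering unresponsive [AND]: one cut set from each child combined → 4 × 2 = 8 cut set(s).
Minimal cut sets: {#2 relief valve is inoperative, Backup tiller link stuck, Main rudder actuator trips, Upper changeover valve is inoperative}; {Backup tiller link stuck, Main rudder actuator trips, Right steering pump trips, Upper changeover valve is inoperative}; {#2 relief valve is inoperative, Solenoid block degraded}; {Right steering pump trips, Solenoid block degraded}; {#2 relief valve is inoperative, Helm transmitter stuck}; {Helm transmitter stuck, Right steering pump trips}; {#2 relief valve is inoperative, Feedback unit is down}; {Feedback unit is down, Right steering pump trips}.

8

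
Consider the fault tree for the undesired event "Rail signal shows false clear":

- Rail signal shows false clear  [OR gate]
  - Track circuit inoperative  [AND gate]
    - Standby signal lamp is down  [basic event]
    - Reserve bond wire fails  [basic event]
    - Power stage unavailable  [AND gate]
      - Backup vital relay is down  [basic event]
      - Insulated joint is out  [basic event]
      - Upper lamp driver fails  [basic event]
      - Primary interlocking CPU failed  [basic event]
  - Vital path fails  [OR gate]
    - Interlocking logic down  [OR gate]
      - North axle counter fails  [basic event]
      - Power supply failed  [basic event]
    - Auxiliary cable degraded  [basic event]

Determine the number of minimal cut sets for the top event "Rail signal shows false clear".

Power stage unavailable [AND]: one cut set from each child combined → 1 × 1 × 1 × 1 = 1 cut set(s).
Track circuit inoperative [AND]: one cut set from each child combined → 1 × 1 × 1 = 1 cut set(s).
Interlocking logic down [OR]: union of children's cut sets → 2 cut set(s).
Vital path fails [OR]: union of children's cut sets → 3 cut set(s).
Rail signal shows false clear [OR]: union of children's cut sets → 4 cut set(s).
Minimal cut sets: {Backup vital relay is down, Insulated joint is out, Primary interlocking CPU failed, Reserve bond wire fails, Standby signal lamp is down, Upper lamp driver fails}; {North axle counter fails}; {Power supply failed}; {Auxiliary cable degraded}.

4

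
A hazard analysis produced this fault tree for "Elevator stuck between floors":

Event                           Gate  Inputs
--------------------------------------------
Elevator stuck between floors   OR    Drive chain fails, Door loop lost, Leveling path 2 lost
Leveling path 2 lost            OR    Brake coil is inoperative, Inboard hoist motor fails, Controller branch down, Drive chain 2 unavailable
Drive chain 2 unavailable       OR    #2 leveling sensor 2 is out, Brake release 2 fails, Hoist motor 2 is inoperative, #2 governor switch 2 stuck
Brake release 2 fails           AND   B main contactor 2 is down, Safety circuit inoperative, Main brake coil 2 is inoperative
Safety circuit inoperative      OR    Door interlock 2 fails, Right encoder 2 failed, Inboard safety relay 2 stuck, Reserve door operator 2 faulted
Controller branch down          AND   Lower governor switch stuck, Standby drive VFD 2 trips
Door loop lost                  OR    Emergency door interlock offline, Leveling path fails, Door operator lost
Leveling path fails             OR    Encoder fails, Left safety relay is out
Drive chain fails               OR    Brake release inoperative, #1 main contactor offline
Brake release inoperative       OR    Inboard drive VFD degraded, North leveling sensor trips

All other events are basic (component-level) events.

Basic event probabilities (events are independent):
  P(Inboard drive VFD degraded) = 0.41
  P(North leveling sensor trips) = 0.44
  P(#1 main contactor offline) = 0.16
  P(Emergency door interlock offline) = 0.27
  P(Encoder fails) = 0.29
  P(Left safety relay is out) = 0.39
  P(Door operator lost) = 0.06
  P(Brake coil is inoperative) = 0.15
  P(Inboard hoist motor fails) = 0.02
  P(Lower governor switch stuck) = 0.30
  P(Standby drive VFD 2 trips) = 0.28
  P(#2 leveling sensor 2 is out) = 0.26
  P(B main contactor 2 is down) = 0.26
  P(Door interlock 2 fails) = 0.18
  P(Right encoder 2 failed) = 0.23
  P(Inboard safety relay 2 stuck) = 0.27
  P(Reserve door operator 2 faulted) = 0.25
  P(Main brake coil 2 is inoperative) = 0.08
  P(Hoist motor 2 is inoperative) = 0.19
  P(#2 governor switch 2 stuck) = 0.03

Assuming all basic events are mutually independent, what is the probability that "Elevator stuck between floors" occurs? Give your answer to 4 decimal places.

0.9639

P(Brake release inoperative) [OR] = 1 − (1−0.41) × (1−0.44) = 0.669600
P(Drive chain fails) [OR] = 1 − (1−0.669600) × (1−0.16) = 0.722464
P(Leveling path fails) [OR] = 1 − (1−0.29) × (1−0.39) = 0.566900
P(Door loop lost) [OR] = 1 − (1−0.27) × (1−0.566900) × (1−0.06) = 0.702807
P(Controller branch down) [AND] = 0.30 × 0.28 = 0.084000
P(Safety circuit inoperative) [OR] = 1 − (1−0.18) × (1−0.23) × (1−0.27) × (1−0.25) = 0.654309
P(Brake release 2 fails) [AND] = 0.26 × 0.654309 × 0.08 = 0.013610
P(Drive chain 2 unavailable) [OR] = 1 − (1−0.26) × (1−0.013610) × (1−0.19) × (1−0.03) = 0.426495
P(Leveling path 2 lost) [OR] = 1 − (1−0.15) × (1−0.02) × (1−0.084000) × (1−0.426495) = 0.562400
P(Elevator stuck between floors) [OR] = 1 − (1−0.722464) × (1−0.702807) × (1−0.562400) = 0.963906
Rounded to 4 decimal places: P(Elevator stuck between floors) ≈ 0.9639.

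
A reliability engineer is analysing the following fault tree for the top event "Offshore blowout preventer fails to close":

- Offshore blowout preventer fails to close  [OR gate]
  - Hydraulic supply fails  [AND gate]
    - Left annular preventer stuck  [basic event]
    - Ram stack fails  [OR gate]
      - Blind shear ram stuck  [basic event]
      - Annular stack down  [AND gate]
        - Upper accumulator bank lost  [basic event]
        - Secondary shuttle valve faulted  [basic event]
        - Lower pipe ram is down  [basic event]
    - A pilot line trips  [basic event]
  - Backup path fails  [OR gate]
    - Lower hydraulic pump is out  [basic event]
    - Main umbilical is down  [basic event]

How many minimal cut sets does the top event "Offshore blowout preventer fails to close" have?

Annular stack down [AND]: one cut set from each child combined → 1 × 1 × 1 = 1 cut set(s).
Ram stack fails [OR]: union of children's cut sets → 2 cut set(s).
Hydraulic supply fails [AND]: one cut set from each child combined → 1 × 2 × 1 = 2 cut set(s).
Backup path fails [OR]: union of children's cut sets → 2 cut set(s).
Offshore blowout preventer fails to close [OR]: union of children's cut sets → 4 cut set(s).
Minimal cut sets: {A pilot line trips, Blind shear ram stuck, Left annular preventer stuck}; {A pilot line trips, Left annular preventer stuck, Lower pipe ram is down, Secondary shuttle valve faulted, Upper accumulator bank lost}; {Lower hydraulic pump is out}; {Main umbilical is down}.

4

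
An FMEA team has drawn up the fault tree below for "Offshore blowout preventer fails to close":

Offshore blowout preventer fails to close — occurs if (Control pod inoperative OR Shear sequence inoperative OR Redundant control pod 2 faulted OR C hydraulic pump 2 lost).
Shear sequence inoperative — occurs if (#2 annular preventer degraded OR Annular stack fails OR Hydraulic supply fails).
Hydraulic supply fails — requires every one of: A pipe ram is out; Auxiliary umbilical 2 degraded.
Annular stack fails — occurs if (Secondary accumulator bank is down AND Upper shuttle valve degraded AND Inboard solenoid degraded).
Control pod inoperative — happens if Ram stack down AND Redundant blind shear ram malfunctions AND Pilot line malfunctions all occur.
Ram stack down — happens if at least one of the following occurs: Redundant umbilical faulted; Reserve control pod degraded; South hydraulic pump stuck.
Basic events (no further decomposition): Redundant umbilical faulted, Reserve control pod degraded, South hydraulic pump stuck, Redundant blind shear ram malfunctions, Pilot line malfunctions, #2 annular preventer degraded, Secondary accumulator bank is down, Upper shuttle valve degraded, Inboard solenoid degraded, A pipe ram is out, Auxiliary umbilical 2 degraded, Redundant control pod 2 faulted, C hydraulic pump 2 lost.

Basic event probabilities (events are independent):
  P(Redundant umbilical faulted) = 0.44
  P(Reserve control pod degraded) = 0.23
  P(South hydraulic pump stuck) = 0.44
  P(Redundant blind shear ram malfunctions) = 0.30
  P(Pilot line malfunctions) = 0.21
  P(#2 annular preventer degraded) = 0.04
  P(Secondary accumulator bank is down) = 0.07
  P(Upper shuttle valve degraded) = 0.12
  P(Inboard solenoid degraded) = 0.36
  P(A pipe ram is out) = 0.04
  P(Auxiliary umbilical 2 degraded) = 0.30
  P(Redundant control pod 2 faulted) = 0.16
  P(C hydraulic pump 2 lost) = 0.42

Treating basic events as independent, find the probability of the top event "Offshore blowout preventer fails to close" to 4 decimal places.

P(Ram stack down) [OR] = 1 − (1−0.44) × (1−0.23) × (1−0.44) = 0.758528
P(Control pod inoperative) [AND] = 0.758528 × 0.30 × 0.21 = 0.047787
P(Annular stack fails) [AND] = 0.07 × 0.12 × 0.36 = 0.003024
P(Hydraulic supply fails) [AND] = 0.04 × 0.30 = 0.012000
P(Shear sequence inoperative) [OR] = 1 − (1−0.04) × (1−0.003024) × (1−0.012000) = 0.054388
P(Offshore blowout preventer fails to close) [OR] = 1 − (1−0.047787) × (1−0.054388) × (1−0.16) × (1−0.42) = 0.561313
Rounded to 4 decimal places: P(Offshore blowout preventer fails to close) ≈ 0.5613.

0.5613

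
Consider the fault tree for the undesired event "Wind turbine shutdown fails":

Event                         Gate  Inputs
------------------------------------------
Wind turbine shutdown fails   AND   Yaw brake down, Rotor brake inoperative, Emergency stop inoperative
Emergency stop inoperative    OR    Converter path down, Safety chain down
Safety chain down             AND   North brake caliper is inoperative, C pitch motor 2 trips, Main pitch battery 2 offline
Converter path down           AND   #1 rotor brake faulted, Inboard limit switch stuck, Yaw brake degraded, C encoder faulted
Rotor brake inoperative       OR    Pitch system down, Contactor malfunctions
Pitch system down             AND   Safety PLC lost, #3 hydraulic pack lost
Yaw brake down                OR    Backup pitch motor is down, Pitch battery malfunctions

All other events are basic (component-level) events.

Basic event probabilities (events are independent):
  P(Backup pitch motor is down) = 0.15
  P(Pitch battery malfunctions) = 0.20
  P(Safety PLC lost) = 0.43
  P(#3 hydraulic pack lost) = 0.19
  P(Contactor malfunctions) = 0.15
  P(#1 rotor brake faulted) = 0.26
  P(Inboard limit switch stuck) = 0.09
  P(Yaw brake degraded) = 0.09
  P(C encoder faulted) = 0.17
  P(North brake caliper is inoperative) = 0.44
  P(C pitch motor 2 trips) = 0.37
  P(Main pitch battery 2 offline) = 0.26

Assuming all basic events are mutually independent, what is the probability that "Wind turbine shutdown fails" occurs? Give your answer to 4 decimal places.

0.0030

P(Yaw brake down) [OR] = 1 − (1−0.15) × (1−0.20) = 0.320000
P(Pitch system down) [AND] = 0.43 × 0.19 = 0.081700
P(Rotor brake inoperative) [OR] = 1 − (1−0.081700) × (1−0.15) = 0.219445
P(Converter path down) [AND] = 0.26 × 0.09 × 0.09 × 0.17 = 0.000358
P(Safety chain down) [AND] = 0.44 × 0.37 × 0.26 = 0.042328
P(Emergency stop inoperative) [OR] = 1 − (1−0.000358) × (1−0.042328) = 0.042671
P(Wind turbine shutdown fails) [AND] = 0.320000 × 0.219445 × 0.042671 = 0.002996
Rounded to 4 decimal places: P(Wind turbine shutdown fails) ≈ 0.0030.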